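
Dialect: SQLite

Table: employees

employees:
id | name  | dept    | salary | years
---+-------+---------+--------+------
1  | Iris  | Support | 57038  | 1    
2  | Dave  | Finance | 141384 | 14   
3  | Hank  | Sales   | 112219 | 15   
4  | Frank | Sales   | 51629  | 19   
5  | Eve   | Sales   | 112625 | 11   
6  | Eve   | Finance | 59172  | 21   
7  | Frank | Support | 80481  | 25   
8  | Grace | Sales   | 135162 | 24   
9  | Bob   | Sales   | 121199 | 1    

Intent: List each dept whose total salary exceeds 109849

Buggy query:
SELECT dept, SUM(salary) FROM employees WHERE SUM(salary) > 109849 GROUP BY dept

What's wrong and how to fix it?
Bug: Aggregate functions cannot appear in a WHERE clause

Fix: Move the aggregate condition to a HAVING clause

Corrected query:
SELECT dept, SUM(salary) FROM employees GROUP BY dept HAVING SUM(salary) > 109849

Result:
dept    | SUM(salary)
--------+------------
Finance | 200556     
Sales   | 532834     
Support | 137519     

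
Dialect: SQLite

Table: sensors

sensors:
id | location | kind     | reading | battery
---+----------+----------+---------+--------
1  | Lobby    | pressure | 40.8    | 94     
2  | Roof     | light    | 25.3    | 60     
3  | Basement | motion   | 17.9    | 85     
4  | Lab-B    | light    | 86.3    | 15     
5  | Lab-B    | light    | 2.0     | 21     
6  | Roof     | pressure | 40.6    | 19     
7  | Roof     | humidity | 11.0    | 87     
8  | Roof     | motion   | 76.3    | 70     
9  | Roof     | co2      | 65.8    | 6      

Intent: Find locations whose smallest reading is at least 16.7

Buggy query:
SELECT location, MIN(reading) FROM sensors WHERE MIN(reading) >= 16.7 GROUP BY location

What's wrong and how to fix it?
Bug: Aggregates like MIN are computed per group after WHERE runs

Fix: Replace WHERE with HAVING after the GROUP BY

Corrected query:
SELECT location, MIN(reading) FROM sensors GROUP BY location HAVING MIN(reading) >= 16.7

Result:
location | MIN(reading)
---------+-------------
Basement | 17.9        
Lobby    | 40.8        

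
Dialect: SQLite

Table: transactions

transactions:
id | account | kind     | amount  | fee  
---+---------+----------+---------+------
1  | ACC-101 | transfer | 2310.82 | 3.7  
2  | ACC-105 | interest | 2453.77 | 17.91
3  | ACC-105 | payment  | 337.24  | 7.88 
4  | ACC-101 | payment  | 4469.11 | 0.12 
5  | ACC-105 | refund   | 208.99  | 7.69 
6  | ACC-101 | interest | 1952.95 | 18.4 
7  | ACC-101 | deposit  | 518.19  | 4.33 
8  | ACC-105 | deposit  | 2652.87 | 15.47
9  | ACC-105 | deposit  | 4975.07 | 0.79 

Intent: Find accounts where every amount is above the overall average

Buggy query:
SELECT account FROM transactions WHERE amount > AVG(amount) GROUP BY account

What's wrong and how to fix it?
Bug: AVG() is an aggregate; it can't sit directly in WHERE

Fix: Compute the overall average in a scalar subquery and compare each group's MIN against it in HAVING

Corrected query:
SELECT account FROM transactions GROUP BY account HAVING MIN(amount) > (SELECT AVG(amount) FROM transactions)

Result:
(no rows)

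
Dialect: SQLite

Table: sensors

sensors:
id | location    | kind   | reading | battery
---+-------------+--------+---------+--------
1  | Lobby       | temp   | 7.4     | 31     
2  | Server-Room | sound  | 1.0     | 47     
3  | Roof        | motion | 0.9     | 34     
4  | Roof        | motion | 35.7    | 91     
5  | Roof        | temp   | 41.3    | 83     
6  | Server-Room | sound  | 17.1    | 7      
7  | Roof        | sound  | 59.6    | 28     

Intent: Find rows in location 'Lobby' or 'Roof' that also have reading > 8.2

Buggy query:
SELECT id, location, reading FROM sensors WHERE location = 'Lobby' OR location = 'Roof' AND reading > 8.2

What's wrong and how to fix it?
Bug: AND binds tighter than OR, so this parses as location = 'Lobby' OR (location = 'Roof' AND reading > 8.2)

Fix: Add parentheses around the OR so the AND applies to both alternatives

Corrected query:
SELECT id, location, reading FROM sensors WHERE (location = 'Lobby' OR location = 'Roof') AND reading > 8.2

Result:
id | location | reading
---+----------+--------
4  | Roof     | 35.7   
5  | Roof     | 41.3   
7  | Roof     | 59.6   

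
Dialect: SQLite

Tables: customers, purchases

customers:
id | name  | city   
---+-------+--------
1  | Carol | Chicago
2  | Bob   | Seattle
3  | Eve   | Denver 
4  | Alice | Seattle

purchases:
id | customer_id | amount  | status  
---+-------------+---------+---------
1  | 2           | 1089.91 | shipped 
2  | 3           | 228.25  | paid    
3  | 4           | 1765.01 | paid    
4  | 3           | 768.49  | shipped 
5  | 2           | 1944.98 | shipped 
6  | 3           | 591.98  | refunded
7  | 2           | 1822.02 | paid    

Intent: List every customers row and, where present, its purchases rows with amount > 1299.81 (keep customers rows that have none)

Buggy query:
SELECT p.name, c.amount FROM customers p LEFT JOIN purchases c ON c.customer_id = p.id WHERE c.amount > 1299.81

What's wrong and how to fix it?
Bug: Filtering c.amount in WHERE discards the NULL rows produced by LEFT JOIN, turning it into an inner join

Fix: Move the right-table condition into the ON clause so unmatched parents are kept

Corrected query:
SELECT p.name, c.amount FROM customers p LEFT JOIN purchases c ON c.customer_id = p.id AND c.amount > 1299.81

Result:
name  | amount 
------+--------
Carol | NULL   
Bob   | 1822.02
Bob   | 1944.98
Eve   | NULL   
Alice | 1765.01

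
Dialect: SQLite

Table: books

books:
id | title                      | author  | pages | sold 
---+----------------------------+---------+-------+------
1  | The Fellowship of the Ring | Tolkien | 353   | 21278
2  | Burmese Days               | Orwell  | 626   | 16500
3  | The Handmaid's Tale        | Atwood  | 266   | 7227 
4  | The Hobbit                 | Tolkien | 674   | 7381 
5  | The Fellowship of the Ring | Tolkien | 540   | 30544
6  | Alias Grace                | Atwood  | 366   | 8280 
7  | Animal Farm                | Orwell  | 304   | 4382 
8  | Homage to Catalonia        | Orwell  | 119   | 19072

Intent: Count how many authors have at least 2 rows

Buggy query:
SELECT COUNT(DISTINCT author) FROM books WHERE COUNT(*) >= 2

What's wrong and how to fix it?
Bug: WHERE filters individual rows, not groups, so a group-level COUNT is invalid there

Fix: Group first with HAVING COUNT(*) >= 2, then COUNT the resulting groups

Corrected query:
SELECT COUNT(*) FROM (SELECT author FROM books GROUP BY author HAVING COUNT(*) >= 2)

Result:
COUNT(*)
--------
3       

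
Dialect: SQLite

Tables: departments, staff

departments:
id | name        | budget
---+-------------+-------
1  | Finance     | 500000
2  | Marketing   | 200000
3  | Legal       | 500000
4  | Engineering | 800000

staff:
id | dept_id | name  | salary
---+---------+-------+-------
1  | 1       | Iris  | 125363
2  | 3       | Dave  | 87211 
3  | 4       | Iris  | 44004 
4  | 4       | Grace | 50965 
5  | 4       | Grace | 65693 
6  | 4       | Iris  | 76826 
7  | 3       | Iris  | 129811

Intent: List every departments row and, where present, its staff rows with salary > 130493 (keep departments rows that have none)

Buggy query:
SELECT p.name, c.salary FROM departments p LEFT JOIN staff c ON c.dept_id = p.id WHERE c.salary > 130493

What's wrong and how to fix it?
Bug: A WHERE condition on the right-hand table after LEFT JOIN drops unmatched parents

Fix: Move the right-table condition into the ON clause so unmatched parents are kept

Corrected query:
SELECT p.name, c.salary FROM departments p LEFT JOIN staff c ON c.dept_id = p.id AND c.salary > 130493

Result:
name        | salary
------------+-------
Finance     | NULL  
Marketing   | NULL  
Legal       | NULL  
Engineering | NULL  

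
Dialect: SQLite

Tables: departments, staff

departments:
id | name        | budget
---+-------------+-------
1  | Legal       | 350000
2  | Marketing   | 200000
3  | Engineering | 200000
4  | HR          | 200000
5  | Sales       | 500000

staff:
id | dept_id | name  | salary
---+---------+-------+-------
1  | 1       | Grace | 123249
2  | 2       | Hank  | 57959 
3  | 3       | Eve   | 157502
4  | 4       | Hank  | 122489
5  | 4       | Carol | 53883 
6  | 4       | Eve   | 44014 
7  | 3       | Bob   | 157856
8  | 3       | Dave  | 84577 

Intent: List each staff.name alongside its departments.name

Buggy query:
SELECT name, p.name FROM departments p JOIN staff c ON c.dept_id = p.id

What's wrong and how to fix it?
Bug: Both tables have a 'name' column; the unqualified reference is ambiguous

Fix: Qualify the column with its table alias (c.name)

Corrected query:
SELECT c.name, p.name FROM departments p JOIN staff c ON c.dept_id = p.id

Result:
name  | name       
------+------------
Grace | Legal      
Hank  | Marketing  
Eve   | Engineering
Hank  | HR         
Carol | HR         
Eve   | HR         
Bob   | Engineering
Dave  | Engineering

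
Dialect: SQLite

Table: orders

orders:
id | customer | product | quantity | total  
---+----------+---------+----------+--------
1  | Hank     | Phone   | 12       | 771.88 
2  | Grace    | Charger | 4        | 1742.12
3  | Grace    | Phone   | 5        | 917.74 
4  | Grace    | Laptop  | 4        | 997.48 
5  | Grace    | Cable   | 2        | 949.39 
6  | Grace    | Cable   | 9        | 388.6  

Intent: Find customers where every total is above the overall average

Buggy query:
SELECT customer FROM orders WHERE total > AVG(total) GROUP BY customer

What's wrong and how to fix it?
Bug: WHERE evaluates per row before aggregation, so AVG() is unavailable

Fix: Use a subquery for AVG and a HAVING MIN(...) filter so the condition holds for every row in the group

Corrected query:
SELECT customer FROM orders GROUP BY customer HAVING MIN(total) > (SELECT AVG(total) FROM orders)

Result:
(no rows)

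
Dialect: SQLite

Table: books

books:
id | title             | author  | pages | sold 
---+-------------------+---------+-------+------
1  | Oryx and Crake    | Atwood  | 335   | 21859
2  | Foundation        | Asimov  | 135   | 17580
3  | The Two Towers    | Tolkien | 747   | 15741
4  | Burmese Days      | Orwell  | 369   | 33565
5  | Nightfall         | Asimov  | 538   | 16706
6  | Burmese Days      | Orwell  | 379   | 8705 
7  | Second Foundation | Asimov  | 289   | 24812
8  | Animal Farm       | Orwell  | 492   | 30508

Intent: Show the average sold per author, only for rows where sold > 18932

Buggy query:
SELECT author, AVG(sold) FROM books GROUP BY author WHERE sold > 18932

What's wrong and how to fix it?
Bug: Row-level WHERE must come before GROUP BY in the clause order

Fix: Place WHERE between FROM and GROUP BY

Corrected query:
SELECT author, AVG(sold) FROM books WHERE sold > 18932 GROUP BY author

Result:
author | AVG(sold)
-------+----------
Asimov | 24812    
Atwood | 21859    
Orwell | 32036.5  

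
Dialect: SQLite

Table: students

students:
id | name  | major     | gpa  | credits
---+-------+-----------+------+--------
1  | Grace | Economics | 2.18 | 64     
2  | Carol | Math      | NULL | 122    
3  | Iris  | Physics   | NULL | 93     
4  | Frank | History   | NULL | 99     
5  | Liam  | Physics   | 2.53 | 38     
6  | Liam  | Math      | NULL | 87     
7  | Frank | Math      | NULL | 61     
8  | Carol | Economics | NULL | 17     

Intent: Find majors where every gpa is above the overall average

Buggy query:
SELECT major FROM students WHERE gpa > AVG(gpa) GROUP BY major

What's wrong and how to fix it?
Bug: WHERE evaluates per row before aggregation, so AVG() is unavailable

Fix: Use a subquery for AVG and a HAVING MIN(...) filter so the condition holds for every row in the group

Corrected query:
SELECT major FROM students GROUP BY major HAVING MIN(gpa) > (SELECT AVG(gpa) FROM students)

Result:
major  
-------
Physics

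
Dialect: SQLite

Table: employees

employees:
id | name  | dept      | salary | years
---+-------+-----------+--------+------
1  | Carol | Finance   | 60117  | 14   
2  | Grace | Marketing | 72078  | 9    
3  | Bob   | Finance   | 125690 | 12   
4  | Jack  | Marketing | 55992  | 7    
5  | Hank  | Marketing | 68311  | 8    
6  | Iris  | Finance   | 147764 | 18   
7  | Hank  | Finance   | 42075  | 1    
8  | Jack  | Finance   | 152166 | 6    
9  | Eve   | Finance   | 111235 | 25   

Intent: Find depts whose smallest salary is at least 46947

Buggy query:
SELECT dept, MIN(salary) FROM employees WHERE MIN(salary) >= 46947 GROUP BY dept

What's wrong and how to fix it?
Bug: MIN() in WHERE is a misuse of aggregate

Fix: Replace WHERE with HAVING after the GROUP BY

Corrected query:
SELECT dept, MIN(salary) FROM employees GROUP BY dept HAVING MIN(salary) >= 46947

Result:
dept      | MIN(salary)
----------+------------
Marketing | 55992      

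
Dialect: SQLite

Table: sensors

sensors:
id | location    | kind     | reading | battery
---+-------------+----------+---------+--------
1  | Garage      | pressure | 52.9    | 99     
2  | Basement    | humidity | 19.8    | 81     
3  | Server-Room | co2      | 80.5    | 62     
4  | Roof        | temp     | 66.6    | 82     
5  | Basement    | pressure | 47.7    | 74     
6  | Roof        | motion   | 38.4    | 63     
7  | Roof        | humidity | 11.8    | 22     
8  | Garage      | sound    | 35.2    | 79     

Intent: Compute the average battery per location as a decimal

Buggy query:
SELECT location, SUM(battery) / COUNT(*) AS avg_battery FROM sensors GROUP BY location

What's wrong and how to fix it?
Bug: SUM(battery) and COUNT(*) are both integers; the division truncates the fractional part

Fix: Cast one side to REAL so the division keeps the fractional part

Corrected query:
SELECT location, SUM(battery) * 1.0 / COUNT(*) AS avg_battery FROM sensors GROUP BY location

Result:
location    | avg_battery
------------+------------
Basement    | 77.5       
Garage      | 89         
Roof        | 55.666667  
Server-Room | 62         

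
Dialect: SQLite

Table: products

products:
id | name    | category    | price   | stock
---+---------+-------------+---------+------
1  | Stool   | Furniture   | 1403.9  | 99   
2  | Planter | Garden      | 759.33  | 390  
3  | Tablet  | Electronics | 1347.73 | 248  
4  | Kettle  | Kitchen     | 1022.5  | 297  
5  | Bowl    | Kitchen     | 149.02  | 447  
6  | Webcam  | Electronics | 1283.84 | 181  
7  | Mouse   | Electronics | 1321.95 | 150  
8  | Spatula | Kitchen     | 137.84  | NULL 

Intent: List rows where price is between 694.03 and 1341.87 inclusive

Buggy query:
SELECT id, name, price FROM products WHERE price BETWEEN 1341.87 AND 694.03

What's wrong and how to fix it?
Bug: BETWEEN expects the lower bound first; with 1341.87 AND 694.03 the range is empty

Fix: Swap the bounds so the smaller value comes first

Corrected query:
SELECT id, name, price FROM products WHERE price BETWEEN 694.03 AND 1341.87

Result:
id | name    | price  
---+---------+--------
2  | Planter | 759.33 
4  | Kettle  | 1022.5 
6  | Webcam  | 1283.84
7  | Mouse   | 1321.95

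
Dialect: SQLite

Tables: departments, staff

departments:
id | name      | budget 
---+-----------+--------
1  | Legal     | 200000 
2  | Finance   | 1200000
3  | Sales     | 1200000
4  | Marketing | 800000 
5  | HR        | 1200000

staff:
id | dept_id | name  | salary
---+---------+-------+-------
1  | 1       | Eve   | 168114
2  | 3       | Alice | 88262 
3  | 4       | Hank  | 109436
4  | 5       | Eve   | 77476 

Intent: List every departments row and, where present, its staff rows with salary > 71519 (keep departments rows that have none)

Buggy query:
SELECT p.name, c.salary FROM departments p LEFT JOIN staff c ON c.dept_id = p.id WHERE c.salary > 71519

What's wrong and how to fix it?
Bug: A WHERE condition on the right-hand table after LEFT JOIN drops unmatched parents

Fix: Move the right-table condition into the ON clause so unmatched parents are kept

Corrected query:
SELECT p.name, c.salary FROM departments p LEFT JOIN staff c ON c.dept_id = p.id AND c.salary > 71519

Result:
name      | salary
----------+-------
Legal     | 168114
Finance   | NULL  
Sales     | 88262 
Marketing | 109436
HR        | 77476 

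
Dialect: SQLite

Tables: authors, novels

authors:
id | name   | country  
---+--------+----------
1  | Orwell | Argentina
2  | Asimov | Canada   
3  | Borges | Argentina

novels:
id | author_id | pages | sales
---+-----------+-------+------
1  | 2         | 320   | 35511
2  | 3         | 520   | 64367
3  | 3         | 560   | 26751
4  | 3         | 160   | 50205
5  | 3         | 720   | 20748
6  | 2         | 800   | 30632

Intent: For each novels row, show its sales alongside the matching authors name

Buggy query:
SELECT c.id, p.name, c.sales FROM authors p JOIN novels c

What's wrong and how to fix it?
Bug: Missing join condition: each novels row is matched to all authors rows instead of just its own

Fix: Add ON c.author_id = p.id to the JOIN

Corrected query:
SELECT c.id, p.name, c.sales FROM authors p JOIN novels c ON c.author_id = p.id

Result:
id | name   | sales
---+--------+------
1  | Asimov | 35511
2  | Borges | 64367
3  | Borges | 26751
4  | Borges | 50205
5  | Borges | 20748
6  | Asimov | 30632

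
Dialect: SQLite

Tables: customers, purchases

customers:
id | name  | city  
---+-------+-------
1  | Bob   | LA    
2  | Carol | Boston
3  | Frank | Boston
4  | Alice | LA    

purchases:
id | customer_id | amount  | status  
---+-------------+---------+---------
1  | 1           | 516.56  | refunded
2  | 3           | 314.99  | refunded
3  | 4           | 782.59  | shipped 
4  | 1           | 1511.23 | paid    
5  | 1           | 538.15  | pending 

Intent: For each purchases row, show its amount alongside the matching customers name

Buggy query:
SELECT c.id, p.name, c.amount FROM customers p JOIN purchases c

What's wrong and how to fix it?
Bug: JOIN with no ON clause produces a cartesian product; every purchases row pairs with every customers row

Fix: Specify the join condition linking the foreign key to the parent id

Corrected query:
SELECT c.id, p.name, c.amount FROM customers p JOIN purchases c ON c.customer_id = p.id

Result:
id | name  | amount 
---+-------+--------
1  | Bob   | 516.56 
2  | Frank | 314.99 
3  | Alice | 782.59 
4  | Bob   | 1511.23
5  | Bob   | 538.15 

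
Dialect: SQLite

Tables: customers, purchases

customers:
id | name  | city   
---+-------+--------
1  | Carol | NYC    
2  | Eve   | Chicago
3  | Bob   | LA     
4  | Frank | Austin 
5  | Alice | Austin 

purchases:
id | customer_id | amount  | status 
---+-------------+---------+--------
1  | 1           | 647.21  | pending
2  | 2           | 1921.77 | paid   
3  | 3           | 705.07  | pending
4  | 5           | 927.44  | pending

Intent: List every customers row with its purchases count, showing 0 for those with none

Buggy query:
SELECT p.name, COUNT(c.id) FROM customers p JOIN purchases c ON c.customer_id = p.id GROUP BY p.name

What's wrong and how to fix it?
Bug: INNER JOIN drops customers rows that have no matching purchases rows

Fix: Switch to LEFT JOIN to retain unmatched parent rows

Corrected query:
SELECT p.name, COUNT(c.id) FROM customers p LEFT JOIN purchases c ON c.customer_id = p.id GROUP BY p.name

Result:
name  | COUNT(c.id)
------+------------
Alice | 1          
Bob   | 1          
Carol | 1          
Eve   | 1          
Frank | 0          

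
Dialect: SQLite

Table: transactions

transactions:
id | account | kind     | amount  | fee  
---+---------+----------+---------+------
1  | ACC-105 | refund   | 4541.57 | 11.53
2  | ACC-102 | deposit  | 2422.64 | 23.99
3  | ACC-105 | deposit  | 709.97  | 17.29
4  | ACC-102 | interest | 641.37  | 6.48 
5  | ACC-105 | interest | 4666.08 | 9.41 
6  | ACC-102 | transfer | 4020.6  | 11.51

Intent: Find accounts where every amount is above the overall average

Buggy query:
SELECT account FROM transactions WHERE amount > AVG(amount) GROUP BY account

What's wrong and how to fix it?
Bug: WHERE evaluates per row before aggregation, so AVG() is unavailable

Fix: Compute the overall average in a scalar subquery and compare each group's MIN against it in HAVING

Corrected query:
SELECT account FROM transactions GROUP BY account HAVING MIN(amount) > (SELECT AVG(amount) FROM transactions)

Result:
(no rows)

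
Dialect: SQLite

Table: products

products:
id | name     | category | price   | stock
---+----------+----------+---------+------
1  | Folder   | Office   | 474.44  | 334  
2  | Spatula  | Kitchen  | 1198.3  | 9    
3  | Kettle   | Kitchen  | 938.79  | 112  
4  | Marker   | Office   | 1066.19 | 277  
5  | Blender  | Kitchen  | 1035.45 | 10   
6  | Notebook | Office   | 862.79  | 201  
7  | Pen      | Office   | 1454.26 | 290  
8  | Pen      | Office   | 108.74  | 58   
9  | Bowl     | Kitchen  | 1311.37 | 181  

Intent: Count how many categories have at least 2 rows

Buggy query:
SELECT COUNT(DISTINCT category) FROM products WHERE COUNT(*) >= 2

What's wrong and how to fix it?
Bug: WHERE filters individual rows, not groups, so a group-level COUNT is invalid there

Fix: Use a subquery that GROUPs and filters with HAVING, then count its rows

Corrected query:
SELECT COUNT(*) FROM (SELECT category FROM products GROUP BY category HAVING COUNT(*) >= 2)

Result:
COUNT(*)
--------
2       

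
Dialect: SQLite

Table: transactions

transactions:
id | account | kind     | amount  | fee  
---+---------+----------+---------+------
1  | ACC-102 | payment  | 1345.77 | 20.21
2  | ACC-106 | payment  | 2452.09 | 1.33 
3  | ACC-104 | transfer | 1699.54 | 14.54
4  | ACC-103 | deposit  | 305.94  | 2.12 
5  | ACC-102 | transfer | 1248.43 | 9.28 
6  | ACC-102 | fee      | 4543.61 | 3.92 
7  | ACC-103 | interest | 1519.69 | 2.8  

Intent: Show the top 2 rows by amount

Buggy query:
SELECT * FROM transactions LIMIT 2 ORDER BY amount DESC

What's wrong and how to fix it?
Bug: LIMIT must come after ORDER BY

Fix: Sort with ORDER BY, then apply LIMIT

Corrected query:
SELECT * FROM transactions ORDER BY amount DESC LIMIT 2

Result:
id | account | kind    | amount  | fee 
---+---------+---------+---------+-----
6  | ACC-102 | fee     | 4543.61 | 3.92
2  | ACC-106 | payment | 2452.09 | 1.33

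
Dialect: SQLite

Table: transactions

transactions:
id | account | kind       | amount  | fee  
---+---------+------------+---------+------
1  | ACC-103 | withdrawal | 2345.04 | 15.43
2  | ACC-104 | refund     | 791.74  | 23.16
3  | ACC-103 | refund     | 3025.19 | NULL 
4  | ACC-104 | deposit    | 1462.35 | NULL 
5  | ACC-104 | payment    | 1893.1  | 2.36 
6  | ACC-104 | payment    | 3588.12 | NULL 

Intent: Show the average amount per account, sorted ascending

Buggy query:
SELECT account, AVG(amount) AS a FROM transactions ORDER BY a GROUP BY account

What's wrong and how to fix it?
Bug: GROUP BY must precede ORDER BY

Fix: Reorder: SELECT … FROM … GROUP BY … ORDER BY …

Corrected query:
SELECT account, AVG(amount) AS a FROM transactions GROUP BY account ORDER BY a

Result:
account | a        
--------+----------
ACC-104 | 1933.8275
ACC-103 | 2685.115 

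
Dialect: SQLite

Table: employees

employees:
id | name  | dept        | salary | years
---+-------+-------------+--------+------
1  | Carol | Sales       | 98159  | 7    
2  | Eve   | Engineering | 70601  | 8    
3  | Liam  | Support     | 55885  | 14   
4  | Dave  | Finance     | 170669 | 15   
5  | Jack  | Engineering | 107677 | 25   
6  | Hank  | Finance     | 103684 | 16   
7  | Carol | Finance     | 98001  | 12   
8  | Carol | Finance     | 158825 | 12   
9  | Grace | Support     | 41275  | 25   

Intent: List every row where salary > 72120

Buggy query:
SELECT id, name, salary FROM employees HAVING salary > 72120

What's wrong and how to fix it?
Bug: HAVING filters the output of aggregation, but this query has no GROUP BY and no aggregate functions, so SQLite rejects it (HAVING clause on a non-aggregate query); the condition here is per row

Fix: Use WHERE for row-level filtering

Corrected query:
SELECT id, name, salary FROM employees WHERE salary > 72120

Result:
id | name  | salary
---+-------+-------
1  | Carol | 98159 
4  | Dave  | 170669
5  | Jack  | 107677
6  | Hank  | 103684
7  | Carol | 98001 
8  | Carol | 158825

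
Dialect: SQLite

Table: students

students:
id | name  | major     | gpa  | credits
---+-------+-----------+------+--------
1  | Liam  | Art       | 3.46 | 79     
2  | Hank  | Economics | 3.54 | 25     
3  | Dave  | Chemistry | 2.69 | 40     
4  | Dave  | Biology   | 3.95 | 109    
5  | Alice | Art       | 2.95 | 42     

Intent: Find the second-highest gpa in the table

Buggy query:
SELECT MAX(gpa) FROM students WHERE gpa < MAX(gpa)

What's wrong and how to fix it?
Bug: MAX(gpa) on the right of the comparison is an aggregate-in-WHERE error

Fix: Compute the overall MAX in a subquery, then take MAX of rows below it

Corrected query:
SELECT MAX(gpa) FROM students WHERE gpa < (SELECT MAX(gpa) FROM students)

Result:
MAX(gpa)
--------
3.54    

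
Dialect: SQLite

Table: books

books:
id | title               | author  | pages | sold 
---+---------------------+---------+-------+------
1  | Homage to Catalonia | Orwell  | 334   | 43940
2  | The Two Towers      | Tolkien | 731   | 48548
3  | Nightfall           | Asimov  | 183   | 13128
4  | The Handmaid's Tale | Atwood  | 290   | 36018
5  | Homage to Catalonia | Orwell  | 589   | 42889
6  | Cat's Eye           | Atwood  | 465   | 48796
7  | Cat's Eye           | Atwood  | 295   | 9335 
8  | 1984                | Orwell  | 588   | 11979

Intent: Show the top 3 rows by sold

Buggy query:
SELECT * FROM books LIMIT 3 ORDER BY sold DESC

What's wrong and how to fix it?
Bug: ORDER BY cannot follow LIMIT; LIMIT is the final clause

Fix: Swap the clauses: ORDER BY first, then LIMIT

Corrected query:
SELECT * FROM books ORDER BY sold DESC LIMIT 3

Result:
id | title               | author  | pages | sold 
---+---------------------+---------+-------+------
6  | Cat's Eye           | Atwood  | 465   | 48796
2  | The Two Towers      | Tolkien | 731   | 48548
1  | Homage to Catalonia | Orwell  | 334   | 43940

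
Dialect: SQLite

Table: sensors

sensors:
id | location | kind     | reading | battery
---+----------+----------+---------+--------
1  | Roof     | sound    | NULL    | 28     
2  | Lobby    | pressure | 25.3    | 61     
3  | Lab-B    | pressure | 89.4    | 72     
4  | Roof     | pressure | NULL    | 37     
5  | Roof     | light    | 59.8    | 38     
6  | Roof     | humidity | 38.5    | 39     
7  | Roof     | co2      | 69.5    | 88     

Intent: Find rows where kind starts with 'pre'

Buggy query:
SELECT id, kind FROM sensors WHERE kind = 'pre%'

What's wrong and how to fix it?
Bug: '=' compares the literal string including the % character; pattern matching needs LIKE

Fix: Replace '=' with LIKE so 'pre%' is treated as a pattern

Corrected query:
SELECT id, kind FROM sensors WHERE kind LIKE 'pre%'

Result:
id | kind    
---+---------
2  | pressure
3  | pressure
4  | pressure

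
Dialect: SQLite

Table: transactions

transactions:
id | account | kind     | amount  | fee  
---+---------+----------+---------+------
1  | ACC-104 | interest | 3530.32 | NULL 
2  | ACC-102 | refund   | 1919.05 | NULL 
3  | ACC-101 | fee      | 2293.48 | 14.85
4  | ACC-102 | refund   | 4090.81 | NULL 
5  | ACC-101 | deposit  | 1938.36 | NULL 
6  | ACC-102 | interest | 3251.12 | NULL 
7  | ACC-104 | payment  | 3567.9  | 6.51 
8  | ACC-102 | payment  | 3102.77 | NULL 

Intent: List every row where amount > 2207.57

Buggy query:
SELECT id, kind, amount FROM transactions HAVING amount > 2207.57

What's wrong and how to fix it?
Bug: HAVING filters the output of aggregation, but this query has no GROUP BY and no aggregate functions, so SQLite rejects it (HAVING clause on a non-aggregate query); the condition here is per row

Fix: Replace HAVING with WHERE since the condition applies to individual rows

Corrected query:
SELECT id, kind, amount FROM transactions WHERE amount > 2207.57

Result:
id | kind     | amount 
---+----------+--------
1  | interest | 3530.32
3  | fee      | 2293.48
4  | refund   | 4090.81
6  | interest | 3251.12
7  | payment  | 3567.9 
8  | payment  | 3102.77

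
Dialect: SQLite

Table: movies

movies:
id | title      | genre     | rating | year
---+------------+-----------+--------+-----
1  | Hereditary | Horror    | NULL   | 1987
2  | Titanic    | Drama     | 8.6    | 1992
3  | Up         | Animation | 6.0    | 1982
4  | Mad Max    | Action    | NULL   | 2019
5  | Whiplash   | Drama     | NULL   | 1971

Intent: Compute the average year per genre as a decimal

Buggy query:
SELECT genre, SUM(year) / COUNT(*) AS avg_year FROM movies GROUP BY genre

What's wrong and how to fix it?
Bug: SUM(year) and COUNT(*) are both integers; the division truncates the fractional part

Fix: Multiply by 1.0 (or CAST to REAL) to force floating-point division

Corrected query:
SELECT genre, SUM(year) * 1.0 / COUNT(*) AS avg_year FROM movies GROUP BY genre

Result:
genre     | avg_year
----------+---------
Action    | 2019    
Animation | 1982    
Drama     | 1981.5  
Horror    | 1987    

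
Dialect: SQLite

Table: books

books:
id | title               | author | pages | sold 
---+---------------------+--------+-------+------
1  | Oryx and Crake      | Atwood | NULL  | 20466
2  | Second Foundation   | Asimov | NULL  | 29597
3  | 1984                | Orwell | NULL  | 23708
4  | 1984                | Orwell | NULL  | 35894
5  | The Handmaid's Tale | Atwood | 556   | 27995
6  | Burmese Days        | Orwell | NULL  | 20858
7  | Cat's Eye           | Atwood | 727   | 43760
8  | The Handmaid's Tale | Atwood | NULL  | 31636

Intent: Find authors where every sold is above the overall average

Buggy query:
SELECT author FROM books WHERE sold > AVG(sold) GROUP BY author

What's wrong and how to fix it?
Bug: WHERE evaluates per row before aggregation, so AVG() is unavailable

Fix: Compute the overall average in a scalar subquery and compare each group's MIN against it in HAVING

Corrected query:
SELECT author FROM books GROUP BY author HAVING MIN(sold) > (SELECT AVG(sold) FROM books)

Result:
author
------
Asimov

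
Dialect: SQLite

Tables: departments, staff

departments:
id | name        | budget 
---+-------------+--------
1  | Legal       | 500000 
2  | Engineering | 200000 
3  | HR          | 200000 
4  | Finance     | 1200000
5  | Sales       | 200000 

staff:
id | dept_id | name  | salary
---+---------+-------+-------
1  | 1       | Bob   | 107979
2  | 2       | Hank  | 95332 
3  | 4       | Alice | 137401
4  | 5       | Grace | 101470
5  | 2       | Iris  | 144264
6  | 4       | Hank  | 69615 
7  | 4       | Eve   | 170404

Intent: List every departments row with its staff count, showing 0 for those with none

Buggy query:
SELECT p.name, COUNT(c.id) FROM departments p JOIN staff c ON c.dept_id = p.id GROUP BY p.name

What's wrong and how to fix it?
Bug: INNER JOIN drops departments rows that have no matching staff rows

Fix: Use LEFT JOIN so parents without children still appear (COUNT(c.id) gives 0)

Corrected query:
SELECT p.name, COUNT(c.id) FROM departments p LEFT JOIN staff c ON c.dept_id = p.id GROUP BY p.name

Result:
name        | COUNT(c.id)
------------+------------
Engineering | 2          
Finance     | 3          
HR          | 0          
Legal       | 1          
Sales       | 1          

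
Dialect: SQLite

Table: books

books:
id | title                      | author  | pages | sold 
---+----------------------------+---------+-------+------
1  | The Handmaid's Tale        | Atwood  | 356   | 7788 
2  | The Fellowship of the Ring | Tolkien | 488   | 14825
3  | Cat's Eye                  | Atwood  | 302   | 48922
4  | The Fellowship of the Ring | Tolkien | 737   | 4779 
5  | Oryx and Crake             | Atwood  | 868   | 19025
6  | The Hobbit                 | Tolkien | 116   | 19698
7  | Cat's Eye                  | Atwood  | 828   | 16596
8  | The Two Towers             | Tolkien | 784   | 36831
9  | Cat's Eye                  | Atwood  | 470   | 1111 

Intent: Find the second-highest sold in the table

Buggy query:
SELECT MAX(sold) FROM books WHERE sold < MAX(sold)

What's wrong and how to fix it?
Bug: The inner MAX is an aggregate inside WHERE, which is not allowed

Fix: Compute the overall MAX in a subquery, then take MAX of rows below it

Corrected query:
SELECT MAX(sold) FROM books WHERE sold < (SELECT MAX(sold) FROM books)

Result:
MAX(sold)
---------
36831    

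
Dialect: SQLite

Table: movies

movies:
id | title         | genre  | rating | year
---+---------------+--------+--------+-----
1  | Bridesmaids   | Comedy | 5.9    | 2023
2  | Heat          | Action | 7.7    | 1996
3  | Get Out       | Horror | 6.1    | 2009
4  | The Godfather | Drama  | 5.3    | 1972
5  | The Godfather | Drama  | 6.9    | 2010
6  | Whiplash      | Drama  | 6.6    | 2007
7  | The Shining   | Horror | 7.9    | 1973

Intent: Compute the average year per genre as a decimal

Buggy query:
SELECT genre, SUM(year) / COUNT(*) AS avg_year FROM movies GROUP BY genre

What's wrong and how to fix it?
Bug: SUM(year) and COUNT(*) are both integers; the division truncates the fractional part

Fix: Cast one side to REAL so the division keeps the fractional part

Corrected query:
SELECT genre, SUM(year) * 1.0 / COUNT(*) AS avg_year FROM movies GROUP BY genre

Result:
genre  | avg_year   
-------+------------
Action | 1996       
Comedy | 2023       
Drama  | 1996.333333
Horror | 1991       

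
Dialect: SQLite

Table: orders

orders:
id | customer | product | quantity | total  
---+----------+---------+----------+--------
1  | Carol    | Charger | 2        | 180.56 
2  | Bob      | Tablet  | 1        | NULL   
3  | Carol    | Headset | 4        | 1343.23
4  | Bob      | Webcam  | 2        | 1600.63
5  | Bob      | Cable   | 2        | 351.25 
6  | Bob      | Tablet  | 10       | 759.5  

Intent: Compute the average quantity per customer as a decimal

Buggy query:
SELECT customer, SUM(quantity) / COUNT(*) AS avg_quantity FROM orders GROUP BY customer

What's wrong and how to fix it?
Bug: SUM(quantity) and COUNT(*) are both integers; the division truncates the fractional part

Fix: Multiply by 1.0 (or CAST to REAL) to force floating-point division

Corrected query:
SELECT customer, SUM(quantity) * 1.0 / COUNT(*) AS avg_quantity FROM orders GROUP BY customer

Result:
customer | avg_quantity
---------+-------------
Bob      | 3.75        
Carol    | 3           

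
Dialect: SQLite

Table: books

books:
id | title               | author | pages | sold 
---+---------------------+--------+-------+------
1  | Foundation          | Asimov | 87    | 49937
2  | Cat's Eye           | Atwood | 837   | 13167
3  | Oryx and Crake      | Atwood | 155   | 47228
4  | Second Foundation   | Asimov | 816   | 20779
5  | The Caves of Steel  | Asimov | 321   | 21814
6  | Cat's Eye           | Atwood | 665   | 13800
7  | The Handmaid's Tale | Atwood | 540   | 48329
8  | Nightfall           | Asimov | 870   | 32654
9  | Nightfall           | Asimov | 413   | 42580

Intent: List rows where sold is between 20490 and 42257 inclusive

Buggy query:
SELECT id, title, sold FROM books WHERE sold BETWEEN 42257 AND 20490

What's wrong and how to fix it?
Bug: BETWEEN expects the lower bound first; with 42257 AND 20490 the range is empty

Fix: Write BETWEEN 20490 AND 42257

Corrected query:
SELECT id, title, sold FROM books WHERE sold BETWEEN 20490 AND 42257

Result:
id | title              | sold 
---+--------------------+------
4  | Second Foundation  | 20779
5  | The Caves of Steel | 21814
8  | Nightfall          | 32654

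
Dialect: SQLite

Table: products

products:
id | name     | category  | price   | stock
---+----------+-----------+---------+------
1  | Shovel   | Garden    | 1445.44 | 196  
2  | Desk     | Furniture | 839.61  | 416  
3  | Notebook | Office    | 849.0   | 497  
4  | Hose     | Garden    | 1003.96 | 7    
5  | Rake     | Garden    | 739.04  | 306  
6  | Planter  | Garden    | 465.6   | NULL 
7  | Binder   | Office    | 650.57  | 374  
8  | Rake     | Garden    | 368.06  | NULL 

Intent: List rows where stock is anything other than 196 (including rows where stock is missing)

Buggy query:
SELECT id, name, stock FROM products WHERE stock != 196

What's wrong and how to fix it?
Bug: Inequality against NULL is unknown, not true; rows with NULL are dropped

Fix: Handle NULL separately with IS NULL alongside the inequality

Corrected query:
SELECT id, name, stock FROM products WHERE stock != 196 OR stock IS NULL

Result:
id | name     | stock
---+----------+------
2  | Desk     | 416  
3  | Notebook | 497  
4  | Hose     | 7    
5  | Rake     | 306  
6  | Planter  | NULL 
7  | Binder   | 374  
8  | Rake     | NULL 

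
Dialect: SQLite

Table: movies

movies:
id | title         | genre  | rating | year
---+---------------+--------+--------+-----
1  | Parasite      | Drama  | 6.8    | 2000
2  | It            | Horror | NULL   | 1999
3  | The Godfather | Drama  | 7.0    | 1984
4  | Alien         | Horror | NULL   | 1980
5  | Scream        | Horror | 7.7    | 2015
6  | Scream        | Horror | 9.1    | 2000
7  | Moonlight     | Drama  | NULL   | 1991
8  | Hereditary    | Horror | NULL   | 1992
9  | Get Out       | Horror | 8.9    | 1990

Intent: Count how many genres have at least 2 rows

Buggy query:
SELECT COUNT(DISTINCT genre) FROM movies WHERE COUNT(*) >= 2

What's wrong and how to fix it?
Bug: COUNT(*) cannot appear in WHERE; the per-group count doesn't exist yet

Fix: Use a subquery that GROUPs and filters with HAVING, then count its rows

Corrected query:
SELECT COUNT(*) FROM (SELECT genre FROM movies GROUP BY genre HAVING COUNT(*) >= 2)

Result:
COUNT(*)
--------
2       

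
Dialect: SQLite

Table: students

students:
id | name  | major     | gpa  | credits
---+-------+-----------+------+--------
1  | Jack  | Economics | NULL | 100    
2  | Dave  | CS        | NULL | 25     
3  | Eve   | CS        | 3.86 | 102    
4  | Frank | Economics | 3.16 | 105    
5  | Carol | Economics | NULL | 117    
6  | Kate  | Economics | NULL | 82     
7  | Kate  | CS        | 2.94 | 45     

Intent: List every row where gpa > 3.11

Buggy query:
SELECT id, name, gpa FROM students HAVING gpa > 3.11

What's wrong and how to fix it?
Bug: This is a non-aggregate query (no GROUP BY, no aggregates), so in SQLite the HAVING clause is invalid here; a row-level condition belongs in WHERE

Fix: Use WHERE for row-level filtering

Corrected query:
SELECT id, name, gpa FROM students WHERE gpa > 3.11

Result:
id | name  | gpa 
---+-------+-----
3  | Eve   | 3.86
4  | Frank | 3.16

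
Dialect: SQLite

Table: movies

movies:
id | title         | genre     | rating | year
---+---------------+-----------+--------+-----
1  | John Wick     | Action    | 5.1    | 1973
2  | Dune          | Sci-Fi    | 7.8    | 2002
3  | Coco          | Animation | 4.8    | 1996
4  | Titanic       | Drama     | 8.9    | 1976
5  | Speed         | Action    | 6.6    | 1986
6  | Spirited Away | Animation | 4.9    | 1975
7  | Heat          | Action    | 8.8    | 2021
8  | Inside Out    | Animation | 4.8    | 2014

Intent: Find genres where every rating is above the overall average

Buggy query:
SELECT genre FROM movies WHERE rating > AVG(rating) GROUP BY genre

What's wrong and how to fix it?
Bug: AVG() is an aggregate; it can't sit directly in WHERE

Fix: Use a subquery for AVG and a HAVING MIN(...) filter so the condition holds for every row in the group

Corrected query:
SELECT genre FROM movies GROUP BY genre HAVING MIN(rating) > (SELECT AVG(rating) FROM movies)

Result:
genre 
------
Drama 
Sci-Fi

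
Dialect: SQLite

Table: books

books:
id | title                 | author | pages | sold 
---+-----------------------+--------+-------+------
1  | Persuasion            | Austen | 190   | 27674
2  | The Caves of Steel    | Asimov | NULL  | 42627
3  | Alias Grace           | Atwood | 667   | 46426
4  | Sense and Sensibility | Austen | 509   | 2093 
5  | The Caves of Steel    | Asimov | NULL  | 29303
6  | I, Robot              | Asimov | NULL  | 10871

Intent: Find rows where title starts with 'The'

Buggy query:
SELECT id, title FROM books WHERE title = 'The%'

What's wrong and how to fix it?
Bug: Wildcards only work with LIKE; '=' treats '%' as a literal character

Fix: Replace '=' with LIKE so 'The%' is treated as a pattern

Corrected query:
SELECT id, title FROM books WHERE title LIKE 'The%'

Result:
id | title             
---+-------------------
2  | The Caves of Steel
5  | The Caves of Steel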